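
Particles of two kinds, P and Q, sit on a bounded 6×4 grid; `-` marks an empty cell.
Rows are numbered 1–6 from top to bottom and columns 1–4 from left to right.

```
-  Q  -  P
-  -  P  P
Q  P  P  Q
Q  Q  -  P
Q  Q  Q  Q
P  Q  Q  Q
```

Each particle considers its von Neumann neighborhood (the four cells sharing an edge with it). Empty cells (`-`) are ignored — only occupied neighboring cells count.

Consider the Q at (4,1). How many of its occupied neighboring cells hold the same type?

3

Occupied neighbors of (4,1): (3,1)=Q, (5,1)=Q, (4,2)=Q.
Same type (Q): 3 of 3.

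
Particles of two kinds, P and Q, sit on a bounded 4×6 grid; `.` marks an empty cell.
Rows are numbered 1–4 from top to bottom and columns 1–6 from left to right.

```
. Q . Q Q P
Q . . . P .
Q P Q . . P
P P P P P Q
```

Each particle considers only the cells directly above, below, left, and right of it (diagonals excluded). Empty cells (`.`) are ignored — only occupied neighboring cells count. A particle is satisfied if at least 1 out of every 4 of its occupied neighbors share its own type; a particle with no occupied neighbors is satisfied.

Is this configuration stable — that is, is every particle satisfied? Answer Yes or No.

No

Row 1: (1,2)Q 0/0 ✓ · (1,4)Q 1/1 ✓ · (1,5)Q 1/3 ✓ · (1,6)P 0/1 ✗
Row 2: (2,1)Q 1/1 ✓ · (2,5)P 0/1 ✗
Row 3: (3,1)Q 1/3 ✓ · (3,2)P 1/3 ✓ · (3,3)Q 0/2 ✗ · (3,6)P 0/1 ✗
Row 4: (4,1)P 1/2 ✓ · (4,2)P 3/3 ✓ · (4,3)P 2/3 ✓ · (4,4)P 2/2 ✓ · (4,5)P 1/2 ✓ · (4,6)Q 0/2 ✗
For instance (1,6) has only 0/1 same-type neighbors, below 1/4.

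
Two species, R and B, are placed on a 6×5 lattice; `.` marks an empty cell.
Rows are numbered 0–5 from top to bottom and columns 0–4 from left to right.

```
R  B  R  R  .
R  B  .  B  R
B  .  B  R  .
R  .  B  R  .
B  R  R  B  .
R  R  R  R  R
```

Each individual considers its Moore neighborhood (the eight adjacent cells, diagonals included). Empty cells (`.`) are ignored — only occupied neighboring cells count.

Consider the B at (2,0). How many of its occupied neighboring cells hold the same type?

1

Occupied neighbors of (2,0): (1,0)=R, (1,1)=B, (3,0)=R.
Same type (B): 1 of 3.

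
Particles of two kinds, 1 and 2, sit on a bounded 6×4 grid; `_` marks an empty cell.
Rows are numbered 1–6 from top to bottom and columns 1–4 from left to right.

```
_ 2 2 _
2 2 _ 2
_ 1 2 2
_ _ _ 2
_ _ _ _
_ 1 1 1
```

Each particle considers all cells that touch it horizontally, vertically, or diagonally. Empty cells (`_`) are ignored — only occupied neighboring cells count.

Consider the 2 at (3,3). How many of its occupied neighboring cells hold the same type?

4

Occupied neighbors of (3,3): (2,2)=2, (2,4)=2, (3,2)=1, (3,4)=2, (4,4)=2.
Same type (2): 4 of 5.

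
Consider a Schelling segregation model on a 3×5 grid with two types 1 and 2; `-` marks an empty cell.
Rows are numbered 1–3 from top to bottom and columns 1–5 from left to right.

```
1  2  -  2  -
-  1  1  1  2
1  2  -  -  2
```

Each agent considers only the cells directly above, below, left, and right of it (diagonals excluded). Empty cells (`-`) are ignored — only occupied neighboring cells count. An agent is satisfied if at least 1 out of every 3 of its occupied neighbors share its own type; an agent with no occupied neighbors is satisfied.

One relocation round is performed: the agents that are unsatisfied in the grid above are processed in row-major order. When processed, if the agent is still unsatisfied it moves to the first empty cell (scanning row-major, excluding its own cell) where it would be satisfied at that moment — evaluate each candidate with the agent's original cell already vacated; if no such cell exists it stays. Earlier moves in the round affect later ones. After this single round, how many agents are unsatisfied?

Initially unsatisfied (in order): (1,1), (1,2), (1,4), (3,1), (3,2).
  (1,1) → (1,3).
  (1,2) → (1,1).
  (1,4) → (1,2).
  (3,1) → (1,4).
  (3,2) → (1,5).
Resulting grid:
2 2 1 1 2
- 1 1 1 2
- - - - 2
All satisfied now.

0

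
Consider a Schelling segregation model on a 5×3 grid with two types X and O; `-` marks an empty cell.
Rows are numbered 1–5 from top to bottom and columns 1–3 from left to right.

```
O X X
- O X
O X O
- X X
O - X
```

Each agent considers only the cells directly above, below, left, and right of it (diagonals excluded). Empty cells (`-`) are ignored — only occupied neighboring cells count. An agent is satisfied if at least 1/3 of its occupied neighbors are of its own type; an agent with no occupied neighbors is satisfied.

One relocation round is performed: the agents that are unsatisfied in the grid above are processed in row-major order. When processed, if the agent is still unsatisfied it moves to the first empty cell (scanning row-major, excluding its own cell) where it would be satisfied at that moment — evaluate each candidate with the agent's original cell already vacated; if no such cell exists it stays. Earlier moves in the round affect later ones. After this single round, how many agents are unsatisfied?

0

Initially unsatisfied (in order): (1,1), (2,2), (3,1), (3,2), (3,3).
  (1,1) → (2,1).
  (2,2) → (1,1).
  (3,1): now satisfied by earlier moves; stays.
  (3,2): now satisfied by earlier moves; stays.
  (3,3) → (4,1).
Resulting grid:
O X X
O - X
O X -
O X X
O - X
All satisfied now.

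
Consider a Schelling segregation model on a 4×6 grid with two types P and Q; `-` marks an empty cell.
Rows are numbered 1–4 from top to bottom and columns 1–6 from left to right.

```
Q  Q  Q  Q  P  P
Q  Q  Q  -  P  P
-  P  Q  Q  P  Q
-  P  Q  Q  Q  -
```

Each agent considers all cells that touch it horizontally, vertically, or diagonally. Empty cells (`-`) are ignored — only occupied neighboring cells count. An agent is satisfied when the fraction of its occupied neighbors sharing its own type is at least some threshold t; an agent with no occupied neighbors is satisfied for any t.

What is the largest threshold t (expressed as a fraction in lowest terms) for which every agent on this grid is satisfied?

1/6

(1,1)Q 3/3
(1,2)Q 5/5
(1,3)Q 4/4
(1,4)Q 2/4
(1,5)P 3/4
(1,6)P 3/3
(2,1)Q 3/4
(2,2)Q 6/7
(2,3)Q 6/7
(2,5)P 4/7
(2,6)P 4/5
(3,2)P 1/6
(3,3)Q 5/7
(3,4)Q 5/7
(3,5)P 2/6
(3,6)Q 1/4
(4,2)P 1/3
(4,3)Q 3/5
(4,4)Q 4/5
(4,5)Q 3/4
The smallest same-type fraction is 1/6 at (3,2), which reduces to 1/6. Any threshold above that leaves this agent unsatisfied.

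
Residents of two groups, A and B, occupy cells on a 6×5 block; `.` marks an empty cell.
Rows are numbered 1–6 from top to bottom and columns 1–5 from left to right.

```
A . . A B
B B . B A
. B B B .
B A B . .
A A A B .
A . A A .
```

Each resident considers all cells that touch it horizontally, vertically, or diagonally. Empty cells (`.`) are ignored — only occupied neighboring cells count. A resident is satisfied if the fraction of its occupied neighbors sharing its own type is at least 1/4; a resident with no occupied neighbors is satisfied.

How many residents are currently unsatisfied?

(1,1)A 0/2 ✗
(1,4)A 1/3 ✓
(1,5)B 1/3 ✓
(2,1)B 2/3 ✓
(2,2)B 3/4 ✓
(2,4)B 3/5 ✓
(2,5)A 1/4 ✓
(3,2)B 5/6 ✓
(3,3)B 5/6 ✓
(3,4)B 3/4 ✓
(4,1)B 1/4 ✓
(4,2)A 3/7 ✓
(4,3)B 4/7 ✓
(5,1)A 3/4 ✓
(5,2)A 5/7 ✓
(5,3)A 4/6 ✓
(5,4)B 1/4 ✓
(6,1)A 2/2 ✓
(6,3)A 3/4 ✓
(6,4)A 2/3 ✓
Unsatisfied: (1,1) — 1 in total.

1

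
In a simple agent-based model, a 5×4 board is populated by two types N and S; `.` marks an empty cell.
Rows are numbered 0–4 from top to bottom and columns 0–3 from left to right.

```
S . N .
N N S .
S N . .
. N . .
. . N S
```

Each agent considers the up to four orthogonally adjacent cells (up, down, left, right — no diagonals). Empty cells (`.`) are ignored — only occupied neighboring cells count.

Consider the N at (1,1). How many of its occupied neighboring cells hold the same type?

2

Occupied neighbors of (1,1): (2,1)=N, (1,0)=N, (1,2)=S.
Same type (N): 2 of 3.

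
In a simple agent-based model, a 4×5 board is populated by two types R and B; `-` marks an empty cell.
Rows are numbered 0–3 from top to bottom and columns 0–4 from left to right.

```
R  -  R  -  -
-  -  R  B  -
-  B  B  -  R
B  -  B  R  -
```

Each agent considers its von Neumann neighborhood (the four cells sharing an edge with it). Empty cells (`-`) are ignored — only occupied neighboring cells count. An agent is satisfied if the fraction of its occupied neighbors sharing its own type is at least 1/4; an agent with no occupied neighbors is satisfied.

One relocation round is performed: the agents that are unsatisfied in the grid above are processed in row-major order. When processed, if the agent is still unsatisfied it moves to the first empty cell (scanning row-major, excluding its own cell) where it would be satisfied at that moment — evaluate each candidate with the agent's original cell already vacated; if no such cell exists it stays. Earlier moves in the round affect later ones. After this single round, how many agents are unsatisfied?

0

Initially unsatisfied (in order): (1,3), (3,3).
  (1,3) → (0,4).
  (3,3) → (0,1).
Resulting grid:
R R R - B
- - R - -
- B B - R
B - B - -
All satisfied now.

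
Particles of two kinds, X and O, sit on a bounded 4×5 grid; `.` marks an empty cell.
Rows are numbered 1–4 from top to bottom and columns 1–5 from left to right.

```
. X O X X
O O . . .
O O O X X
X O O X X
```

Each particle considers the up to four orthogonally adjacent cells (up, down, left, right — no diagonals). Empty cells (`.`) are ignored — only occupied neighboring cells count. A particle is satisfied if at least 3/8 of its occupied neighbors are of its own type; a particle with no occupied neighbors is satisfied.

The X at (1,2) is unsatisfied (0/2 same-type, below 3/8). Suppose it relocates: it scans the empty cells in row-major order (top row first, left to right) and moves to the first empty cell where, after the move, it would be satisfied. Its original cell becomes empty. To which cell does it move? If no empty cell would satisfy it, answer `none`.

(2,4)

Vacating (1,2). Empty cells in order:
  (1,1): 0/1 same-type → still unsatisfied.
  (2,3): 0/3 same-type → still unsatisfied.
  (2,4): 2/2 same-type → satisfied — stop here.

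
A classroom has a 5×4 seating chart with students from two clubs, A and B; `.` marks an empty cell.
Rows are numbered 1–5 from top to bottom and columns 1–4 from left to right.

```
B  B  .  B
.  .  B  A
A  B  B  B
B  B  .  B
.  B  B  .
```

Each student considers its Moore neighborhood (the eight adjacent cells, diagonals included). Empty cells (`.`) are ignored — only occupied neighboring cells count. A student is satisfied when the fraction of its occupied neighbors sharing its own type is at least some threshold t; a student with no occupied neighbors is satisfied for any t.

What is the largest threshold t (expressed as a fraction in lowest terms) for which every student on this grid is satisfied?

Row 1: (1,1)B 1/1 · (1,2)B 2/2 · (1,4)B 1/2
Row 2: (2,3)B 5/6 · (2,4)A 0/4
Row 3: (3,1)A 0/3 · (3,2)B 4/5 · (3,3)B 5/6 · (3,4)B 3/4
Row 4: (4,1)B 3/4 · (4,2)B 5/6 · (4,4)B 3/3
Row 5: (5,2)B 3/3 · (5,3)B 3/3
The smallest same-type fraction is 0/4 at (2,4), which reduces to 0/1. Any threshold above that leaves this student unsatisfied.

0/1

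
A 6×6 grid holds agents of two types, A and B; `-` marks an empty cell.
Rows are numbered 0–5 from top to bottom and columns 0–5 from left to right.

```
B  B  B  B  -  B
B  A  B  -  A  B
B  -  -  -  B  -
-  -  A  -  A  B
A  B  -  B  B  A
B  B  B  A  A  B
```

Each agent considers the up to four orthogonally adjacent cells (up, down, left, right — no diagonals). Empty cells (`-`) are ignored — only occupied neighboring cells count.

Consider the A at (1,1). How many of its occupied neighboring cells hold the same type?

0

Occupied neighbors of (1,1): (0,1)=B, (1,0)=B, (1,2)=B.
Same type (A): 0 of 3.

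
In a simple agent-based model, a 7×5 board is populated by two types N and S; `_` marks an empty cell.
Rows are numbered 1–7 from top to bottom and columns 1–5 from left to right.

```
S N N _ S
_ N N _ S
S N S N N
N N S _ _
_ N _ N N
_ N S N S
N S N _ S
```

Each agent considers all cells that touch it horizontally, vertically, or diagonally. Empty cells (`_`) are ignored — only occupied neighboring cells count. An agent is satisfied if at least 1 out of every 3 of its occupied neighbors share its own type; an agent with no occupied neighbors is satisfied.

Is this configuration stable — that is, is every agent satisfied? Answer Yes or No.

No

Row 1: (1,1)S 0/2 unhappy · (1,2)N 3/4 ok · (1,3)N 3/3 ok · (1,5)S 1/1 ok
Row 2: (2,2)N 4/7 ok · (2,3)N 5/6 ok · (2,5)S 1/3 ok
Row 3: (3,1)S 0/4 unhappy · (3,2)N 4/7 ok · (3,3)S 1/6 unhappy · (3,4)N 2/5 ok · (3,5)N 1/2 ok
Row 4: (4,1)N 3/4 ok · (4,2)N 3/6 ok · (4,3)S 1/6 unhappy
Row 5: (5,2)N 3/5 ok · (5,4)N 2/5 ok · (5,5)N 2/3 ok
Row 6: (6,2)N 3/5 ok · (6,3)S 1/6 unhappy · (6,4)N 3/6 ok · (6,5)S 1/4 unhappy
Row 7: (7,1)N 1/2 ok · (7,2)S 1/4 unhappy · (7,3)N 2/4 ok · (7,5)S 1/2 ok
For instance (1,1) has only 0/2 same-type neighbors, below 1/3.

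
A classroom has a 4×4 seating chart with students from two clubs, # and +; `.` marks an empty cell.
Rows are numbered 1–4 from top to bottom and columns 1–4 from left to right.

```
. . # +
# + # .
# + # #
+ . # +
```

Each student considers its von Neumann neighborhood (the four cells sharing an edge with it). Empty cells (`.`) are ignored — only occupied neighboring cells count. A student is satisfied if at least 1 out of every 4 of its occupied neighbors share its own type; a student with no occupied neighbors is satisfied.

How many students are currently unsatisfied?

Row 1: (1,3)# 1/2 ok · (1,4)+ 0/1 unhappy
Row 2: (2,1)# 1/2 ok · (2,2)+ 1/3 ok · (2,3)# 2/3 ok
Row 3: (3,1)# 1/3 ok · (3,2)+ 1/3 ok · (3,3)# 3/4 ok · (3,4)# 1/2 ok
Row 4: (4,1)+ 0/1 unhappy · (4,3)# 1/2 ok · (4,4)+ 0/2 unhappy
Unsatisfied: (1,4), (4,1), (4,4) — 3 in total.

3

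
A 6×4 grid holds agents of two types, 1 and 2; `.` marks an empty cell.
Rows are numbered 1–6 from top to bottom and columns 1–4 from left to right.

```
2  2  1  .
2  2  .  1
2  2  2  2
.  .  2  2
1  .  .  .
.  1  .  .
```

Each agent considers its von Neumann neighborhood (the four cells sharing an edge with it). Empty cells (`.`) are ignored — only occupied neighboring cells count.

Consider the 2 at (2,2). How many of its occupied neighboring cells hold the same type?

3

Occupied neighbors of (2,2): (1,2)=2, (3,2)=2, (2,1)=2.
Same type (2): 3 of 3.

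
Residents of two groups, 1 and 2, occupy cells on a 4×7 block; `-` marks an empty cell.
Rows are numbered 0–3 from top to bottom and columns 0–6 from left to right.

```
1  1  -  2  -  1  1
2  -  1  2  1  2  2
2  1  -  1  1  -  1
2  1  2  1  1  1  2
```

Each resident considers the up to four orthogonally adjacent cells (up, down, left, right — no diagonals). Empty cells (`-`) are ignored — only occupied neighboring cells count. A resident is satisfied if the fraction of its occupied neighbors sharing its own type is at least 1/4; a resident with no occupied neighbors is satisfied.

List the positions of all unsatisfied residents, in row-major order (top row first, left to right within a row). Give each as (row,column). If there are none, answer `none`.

(0,0)1 1/2 satisfied
(0,1)1 1/1 satisfied
(0,3)2 1/1 satisfied
(0,5)1 1/2 satisfied
(0,6)1 1/2 satisfied
(1,0)2 1/2 satisfied
(1,2)1 0/1 not
(1,3)2 1/4 satisfied
(1,4)1 1/3 satisfied
(1,5)2 1/3 satisfied
(1,6)2 1/3 satisfied
(2,0)2 2/3 satisfied
(2,1)1 1/2 satisfied
(2,3)1 2/3 satisfied
(2,4)1 3/3 satisfied
(2,6)1 0/2 not
(3,0)2 1/2 satisfied
(3,1)1 1/3 satisfied
(3,2)2 0/2 not
(3,3)1 2/3 satisfied
(3,4)1 3/3 satisfied
(3,5)1 1/2 satisfied
(3,6)2 0/2 not

(1,2), (2,6), (3,2), (3,6)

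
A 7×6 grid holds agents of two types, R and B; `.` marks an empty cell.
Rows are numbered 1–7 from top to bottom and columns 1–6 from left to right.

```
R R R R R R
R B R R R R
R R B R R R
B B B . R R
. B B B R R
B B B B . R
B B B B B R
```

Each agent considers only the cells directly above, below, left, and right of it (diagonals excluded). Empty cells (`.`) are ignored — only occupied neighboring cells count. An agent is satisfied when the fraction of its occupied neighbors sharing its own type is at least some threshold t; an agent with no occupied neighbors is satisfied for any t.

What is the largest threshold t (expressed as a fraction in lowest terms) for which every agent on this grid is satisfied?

(1,1)R 2/2
(1,2)R 2/3
(1,3)R 3/3
(1,4)R 3/3
(1,5)R 3/3
(1,6)R 2/2
(2,1)R 2/3
(2,2)B 0/4
(2,3)R 2/4
(2,4)R 4/4
(2,5)R 4/4
(2,6)R 3/3
(3,1)R 2/3
(3,2)R 1/4
(3,3)B 1/4
(3,4)R 2/3
(3,5)R 4/4
(3,6)R 3/3
(4,1)B 1/2
(4,2)B 3/4
(4,3)B 3/3
(4,5)R 3/3
(4,6)R 3/3
(5,2)B 3/3
(5,3)B 4/4
(5,4)B 2/3
(5,5)R 2/3
(5,6)R 3/3
(6,1)B 2/2
(6,2)B 4/4
(6,3)B 4/4
(6,4)B 3/3
(6,6)R 2/2
(7,1)B 2/2
(7,2)B 3/3
(7,3)B 3/3
(7,4)B 3/3
(7,5)B 1/2
(7,6)R 1/2
The smallest same-type fraction is 0/4 at (2,2), which reduces to 0/1. Any threshold above that leaves this agent unsatisfied.

0/1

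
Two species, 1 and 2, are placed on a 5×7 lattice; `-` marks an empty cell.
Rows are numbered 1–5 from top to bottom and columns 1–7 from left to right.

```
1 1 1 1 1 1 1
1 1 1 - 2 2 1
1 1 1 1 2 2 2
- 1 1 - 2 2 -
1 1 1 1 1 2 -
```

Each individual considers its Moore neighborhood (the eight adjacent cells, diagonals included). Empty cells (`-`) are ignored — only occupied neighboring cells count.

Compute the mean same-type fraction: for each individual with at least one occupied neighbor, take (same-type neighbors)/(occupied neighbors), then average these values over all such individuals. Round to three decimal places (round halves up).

0.795

Row 1: (1,1)1 3/3 · (1,2)1 5/5 · (1,3)1 4/4 · (1,4)1 3/4 · (1,5)1 2/4 · (1,6)1 3/5 · (1,7)1 2/3
Row 2: (2,1)1 5/5 · (2,2)1 8/8 · (2,3)1 7/7 · (2,5)2 3/7 · (2,6)2 4/8 · (2,7)1 2/5
Row 3: (3,1)1 4/4 · (3,2)1 7/7 · (3,3)1 6/6 · (3,4)1 3/6 · (3,5)2 5/6 · (3,6)2 6/7 · (3,7)2 3/4
Row 4: (4,2)1 7/7 · (4,3)1 7/7 · (4,5)2 4/7 · (4,6)2 5/6
Row 5: (5,1)1 2/2 · (5,2)1 4/4 · (5,3)1 4/4 · (5,4)1 3/4 · (5,5)1 1/4 · (5,6)2 2/3
Sum over 30 individuals: 3/3 + 5/5 + 4/4 + 3/4 + 2/4 + 3/5 + 2/3 + 5/5 + 8/8 + 7/7 + 3/7 + 4/8 + 2/5 + 4/4 + 7/7 + 6/6 + 3/6 + 5/6 + 6/7 + 3/4 + 7/7 + 7/7 + 4/7 + 5/6 + 2/2 + 4/4 + 4/4 + 3/4 + 1/4 + 2/3 = 167/7; mean = 167/7 ÷ 30 = 167/210 = 0.795238… → 0.795.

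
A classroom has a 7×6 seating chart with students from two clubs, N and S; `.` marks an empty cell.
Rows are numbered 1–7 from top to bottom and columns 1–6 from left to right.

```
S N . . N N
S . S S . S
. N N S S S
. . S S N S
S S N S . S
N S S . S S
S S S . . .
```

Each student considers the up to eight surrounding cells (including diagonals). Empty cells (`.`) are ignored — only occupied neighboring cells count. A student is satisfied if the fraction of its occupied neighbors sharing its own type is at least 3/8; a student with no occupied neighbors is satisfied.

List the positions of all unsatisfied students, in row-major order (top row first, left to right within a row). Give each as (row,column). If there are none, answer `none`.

(1,2), (1,5), (2,1), (3,2), (3,3), (4,5), (5,3), (6,1)

Row 1: (1,1)S 1/2 ok · (1,2)N 0/3 unhappy · (1,5)N 1/3 unhappy · (1,6)N 1/2 ok
Row 2: (2,1)S 1/3 unhappy · (2,3)S 2/5 ok · (2,4)S 3/5 ok · (2,6)S 2/4 ok
Row 3: (3,2)N 1/4 unhappy · (3,3)N 1/6 unhappy · (3,4)S 5/7 ok · (3,5)S 6/7 ok · (3,6)S 3/4 ok
Row 4: (4,3)S 4/7 ok · (4,4)S 4/7 ok · (4,5)N 0/7 unhappy · (4,6)S 3/4 ok
Row 5: (5,1)S 2/3 ok · (5,2)S 4/6 ok · (5,3)N 0/6 unhappy · (5,4)S 4/6 ok · (5,6)S 3/4 ok
Row 6: (6,1)N 0/5 unhappy · (6,2)S 6/8 ok · (6,3)S 5/6 ok · (6,5)S 3/3 ok · (6,6)S 2/2 ok
Row 7: (7,1)S 2/3 ok · (7,2)S 4/5 ok · (7,3)S 3/3 ok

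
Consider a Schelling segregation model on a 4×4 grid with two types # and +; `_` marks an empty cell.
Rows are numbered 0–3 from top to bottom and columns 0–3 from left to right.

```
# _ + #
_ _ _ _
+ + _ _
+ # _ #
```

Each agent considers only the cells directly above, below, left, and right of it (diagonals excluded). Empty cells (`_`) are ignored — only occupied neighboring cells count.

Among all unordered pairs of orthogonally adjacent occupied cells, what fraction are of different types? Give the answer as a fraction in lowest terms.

Scan each occupied cell's neighbors to the right and below so each pair is counted once.
Row 0: +(0,2)–#(0,3)≠  → 1/1 unlike.
Row 2: +(2,0)–+(2,1)= +(2,0)–+(3,0)= +(2,1)–#(3,1)≠  → 1/3 unlike.
Row 3: +(3,0)–#(3,1)≠  → 1/1 unlike.
Total adjacent occupied pairs: 5; unlike-type pairs: 3.
3/5 is already in lowest terms.

3/5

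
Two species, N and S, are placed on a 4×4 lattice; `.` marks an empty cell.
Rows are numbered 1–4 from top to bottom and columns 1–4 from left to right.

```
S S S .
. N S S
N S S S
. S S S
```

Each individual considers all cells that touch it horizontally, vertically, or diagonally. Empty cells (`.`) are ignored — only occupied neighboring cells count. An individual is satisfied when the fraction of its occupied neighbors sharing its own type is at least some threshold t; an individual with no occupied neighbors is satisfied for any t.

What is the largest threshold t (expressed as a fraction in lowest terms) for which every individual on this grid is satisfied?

Row 1: (1,1)S 1/2 · (1,2)S 3/4 · (1,3)S 3/4
Row 2: (2,2)N 1/7 · (2,3)S 6/7 · (2,4)S 4/4
Row 3: (3,1)N 1/3 · (3,2)S 4/6 · (3,3)S 7/8 · (3,4)S 5/5
Row 4: (4,2)S 3/4 · (4,3)S 5/5 · (4,4)S 3/3
The smallest same-type fraction is 1/7 at (2,2), which reduces to 1/7. Any threshold above that leaves this individual unsatisfied.

1/7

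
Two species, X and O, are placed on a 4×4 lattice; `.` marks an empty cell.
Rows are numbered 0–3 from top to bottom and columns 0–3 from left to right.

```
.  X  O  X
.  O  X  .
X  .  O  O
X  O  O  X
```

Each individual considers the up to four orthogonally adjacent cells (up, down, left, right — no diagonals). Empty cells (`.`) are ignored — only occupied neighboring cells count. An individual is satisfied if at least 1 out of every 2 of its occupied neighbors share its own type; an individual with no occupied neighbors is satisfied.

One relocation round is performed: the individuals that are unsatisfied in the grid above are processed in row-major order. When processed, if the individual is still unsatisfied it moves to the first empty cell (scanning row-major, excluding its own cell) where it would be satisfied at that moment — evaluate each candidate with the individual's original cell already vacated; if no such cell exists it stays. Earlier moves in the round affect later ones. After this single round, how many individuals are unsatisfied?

Initially unsatisfied (in order): (0,1), (0,2), (0,3), (1,1), (1,2), (3,3).
  (0,1) → (0,0).
  (0,2) → (0,1).
  (0,3): now satisfied by earlier moves; stays.
  (1,1): now satisfied by earlier moves; stays.
  (1,2) → (0,2).
  (3,3) → (1,0).
Resulting grid:
X O X X
X O . .
X . O O
X O O .
Unsatisfied now: (0,1).

1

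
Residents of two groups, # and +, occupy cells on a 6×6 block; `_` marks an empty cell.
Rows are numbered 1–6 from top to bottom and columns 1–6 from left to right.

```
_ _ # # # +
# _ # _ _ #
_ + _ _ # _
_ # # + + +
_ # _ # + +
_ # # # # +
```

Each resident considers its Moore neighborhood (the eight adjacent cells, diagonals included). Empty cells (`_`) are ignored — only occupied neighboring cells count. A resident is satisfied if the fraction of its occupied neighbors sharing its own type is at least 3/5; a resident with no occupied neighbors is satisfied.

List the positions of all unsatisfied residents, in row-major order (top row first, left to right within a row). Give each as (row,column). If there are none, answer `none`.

(1,6), (2,1), (3,2), (3,5), (4,4), (5,4), (6,5)

(1,3)# 2/2 satisfied
(1,4)# 3/3 satisfied
(1,5)# 2/3 satisfied
(1,6)+ 0/2 not
(2,1)# 0/1 not
(2,3)# 2/3 satisfied
(2,6)# 2/3 satisfied
(3,2)+ 0/4 not
(3,5)# 1/4 not
(4,2)# 2/3 satisfied
(4,3)# 3/5 satisfied
(4,4)+ 2/5 not
(4,5)+ 4/6 satisfied
(4,6)+ 3/4 satisfied
(5,2)# 4/4 satisfied
(5,4)# 4/7 not
(5,5)+ 5/8 satisfied
(5,6)+ 4/5 satisfied
(6,2)# 2/2 satisfied
(6,3)# 4/4 satisfied
(6,4)# 3/4 satisfied
(6,5)# 2/5 not
(6,6)+ 2/3 satisfied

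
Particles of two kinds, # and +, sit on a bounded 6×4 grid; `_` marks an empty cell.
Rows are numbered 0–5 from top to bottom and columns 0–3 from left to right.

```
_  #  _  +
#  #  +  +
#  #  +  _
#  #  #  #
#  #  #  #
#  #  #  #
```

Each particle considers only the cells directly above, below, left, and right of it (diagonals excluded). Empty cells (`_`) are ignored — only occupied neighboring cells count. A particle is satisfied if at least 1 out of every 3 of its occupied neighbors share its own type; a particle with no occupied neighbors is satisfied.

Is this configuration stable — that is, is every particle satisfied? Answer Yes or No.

(0,1)# 1/1 ok
(0,3)+ 1/1 ok
(1,0)# 2/2 ok
(1,1)# 3/4 ok
(1,2)+ 2/3 ok
(1,3)+ 2/2 ok
(2,0)# 3/3 ok
(2,1)# 3/4 ok
(2,2)+ 1/3 ok
(3,0)# 3/3 ok
(3,1)# 4/4 ok
(3,2)# 3/4 ok
(3,3)# 2/2 ok
(4,0)# 3/3 ok
(4,1)# 4/4 ok
(4,2)# 4/4 ok
(4,3)# 3/3 ok
(5,0)# 2/2 ok
(5,1)# 3/3 ok
(5,2)# 3/3 ok
(5,3)# 2/2 ok
All meet the threshold, so the configuration is stable.

Yes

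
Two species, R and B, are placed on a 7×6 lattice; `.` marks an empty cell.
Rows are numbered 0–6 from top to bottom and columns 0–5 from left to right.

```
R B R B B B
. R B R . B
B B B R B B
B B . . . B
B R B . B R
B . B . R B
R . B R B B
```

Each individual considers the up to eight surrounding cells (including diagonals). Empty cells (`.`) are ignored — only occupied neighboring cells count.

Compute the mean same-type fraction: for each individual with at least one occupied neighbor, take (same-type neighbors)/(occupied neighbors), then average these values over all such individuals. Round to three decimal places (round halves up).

0.535

(0,0)R 1/2
(0,1)B 1/4
(0,2)R 2/5
(0,3)B 2/4
(0,4)B 3/4
(0,5)B 2/2
(1,1)R 2/7
(1,2)B 4/8
(1,3)R 2/7
(1,5)B 4/4
(2,0)B 3/4
(2,1)B 5/6
(2,2)B 3/6
(2,3)R 1/4
(2,4)B 3/5
(2,5)B 3/3
(3,0)B 4/5
(3,1)B 6/7
(3,5)B 3/4
(4,0)B 3/4
(4,1)R 0/6
(4,2)B 2/3
(4,4)B 2/4
(4,5)R 1/4
(5,0)B 1/3
(5,2)B 2/4
(5,4)R 2/6
(5,5)B 3/5
(6,0)R 0/1
(6,2)B 1/2
(6,3)R 1/4
(6,4)B 2/4
(6,5)B 2/3
Sum over 33 individuals: 1/2 + 1/4 + 2/5 + 2/4 + 3/4 + 2/2 + 2/7 + 4/8 + 2/7 + 4/4 + 3/4 + 5/6 + 3/6 + 1/4 + 3/5 + 3/3 + 4/5 + 6/7 + 3/4 + 3/4 + 0/6 + 2/3 + 2/4 + 1/4 + 1/3 + 2/4 + 2/6 + 3/5 + 0/1 + 1/2 + 1/4 + 2/4 + 2/3 = 3709/210; mean = 3709/210 ÷ 33 = 3709/6930 = 0.535209… → 0.535.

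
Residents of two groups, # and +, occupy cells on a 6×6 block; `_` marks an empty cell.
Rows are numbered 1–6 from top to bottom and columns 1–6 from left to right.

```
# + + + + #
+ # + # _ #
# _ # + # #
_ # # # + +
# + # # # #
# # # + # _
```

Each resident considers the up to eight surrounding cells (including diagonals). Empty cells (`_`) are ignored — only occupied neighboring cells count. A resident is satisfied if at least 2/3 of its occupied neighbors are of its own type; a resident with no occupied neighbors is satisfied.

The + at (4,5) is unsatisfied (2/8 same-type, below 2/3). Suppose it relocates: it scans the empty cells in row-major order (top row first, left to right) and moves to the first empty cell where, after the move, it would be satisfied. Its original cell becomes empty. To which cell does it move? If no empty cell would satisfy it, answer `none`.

none

Vacating (4,5). Empty cells in order:
  (2,5): 3/8 same-type → still unsatisfied.
  (3,2): 2/7 same-type → still unsatisfied.
  (4,1): 1/4 same-type → still unsatisfied.
  (6,6): 0/3 same-type → still unsatisfied.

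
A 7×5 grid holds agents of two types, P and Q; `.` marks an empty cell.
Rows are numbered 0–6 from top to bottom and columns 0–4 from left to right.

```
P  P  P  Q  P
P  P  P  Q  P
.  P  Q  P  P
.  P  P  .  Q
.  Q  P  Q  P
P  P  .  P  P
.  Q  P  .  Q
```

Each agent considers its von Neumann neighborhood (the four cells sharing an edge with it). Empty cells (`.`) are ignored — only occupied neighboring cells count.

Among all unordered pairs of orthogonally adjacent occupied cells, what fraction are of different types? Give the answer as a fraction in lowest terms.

Scan each occupied cell's neighbors to the right and below so each pair is counted once.
From row 0: 2 unlike of 9 pairs (running 2/9).
From row 1: 4 unlike of 8 pairs (running 6/17).
From row 2: 4 unlike of 6 pairs (running 10/23).
From row 3: 2 unlike of 4 pairs (running 12/27).
From row 4: 5 unlike of 6 pairs (running 17/33).
From row 5: 2 unlike of 4 pairs (running 19/37).
From row 6: 1 unlike of 1 pairs (running 20/38).
Total adjacent occupied pairs: 38; unlike-type pairs: 20.
20/38 reduces to 10/19.

10/19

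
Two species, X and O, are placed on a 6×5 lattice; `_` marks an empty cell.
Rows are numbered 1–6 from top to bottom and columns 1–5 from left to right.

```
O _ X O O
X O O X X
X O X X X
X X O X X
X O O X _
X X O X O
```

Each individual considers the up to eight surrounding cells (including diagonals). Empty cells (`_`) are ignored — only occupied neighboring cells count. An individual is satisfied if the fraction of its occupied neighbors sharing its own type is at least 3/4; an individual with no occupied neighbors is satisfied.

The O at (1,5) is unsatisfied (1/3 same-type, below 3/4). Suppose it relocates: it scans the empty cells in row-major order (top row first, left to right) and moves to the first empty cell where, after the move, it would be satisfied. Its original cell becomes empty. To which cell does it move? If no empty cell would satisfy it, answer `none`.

Vacating (1,5). Empty cells in order:
  (1,2): 3/5 same-type → still unsatisfied.
  (5,5): 1/5 same-type → still unsatisfied.

none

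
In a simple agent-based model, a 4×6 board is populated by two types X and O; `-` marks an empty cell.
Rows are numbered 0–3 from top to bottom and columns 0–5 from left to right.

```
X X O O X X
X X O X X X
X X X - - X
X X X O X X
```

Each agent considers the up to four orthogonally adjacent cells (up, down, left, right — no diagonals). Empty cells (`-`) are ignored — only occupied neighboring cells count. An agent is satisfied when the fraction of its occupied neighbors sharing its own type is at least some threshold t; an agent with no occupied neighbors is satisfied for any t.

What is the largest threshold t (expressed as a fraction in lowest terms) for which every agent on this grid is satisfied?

0/1

(0,0)X 2/2
(0,1)X 2/3
(0,2)O 2/3
(0,3)O 1/3
(0,4)X 2/3
(0,5)X 2/2
(1,0)X 3/3
(1,1)X 3/4
(1,2)O 1/4
(1,3)X 1/3
(1,4)X 3/3
(1,5)X 3/3
(2,0)X 3/3
(2,1)X 4/4
(2,2)X 2/3
(2,5)X 2/2
(3,0)X 2/2
(3,1)X 3/3
(3,2)X 2/3
(3,3)O 0/2
(3,4)X 1/2
(3,5)X 2/2
The smallest same-type fraction is 0/2 at (3,3), which reduces to 0/1. Any threshold above that leaves this agent unsatisfied.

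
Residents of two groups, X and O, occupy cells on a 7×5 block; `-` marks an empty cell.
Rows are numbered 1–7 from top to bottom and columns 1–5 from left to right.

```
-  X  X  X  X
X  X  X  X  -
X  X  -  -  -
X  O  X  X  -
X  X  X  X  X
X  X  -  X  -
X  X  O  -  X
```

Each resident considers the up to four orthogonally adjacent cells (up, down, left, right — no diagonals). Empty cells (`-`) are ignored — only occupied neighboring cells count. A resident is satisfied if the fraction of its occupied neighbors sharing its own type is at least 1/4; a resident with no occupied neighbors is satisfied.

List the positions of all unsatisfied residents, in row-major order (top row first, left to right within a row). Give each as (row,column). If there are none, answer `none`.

(1,2)X 2/2 satisfied
(1,3)X 3/3 satisfied
(1,4)X 3/3 satisfied
(1,5)X 1/1 satisfied
(2,1)X 2/2 satisfied
(2,2)X 4/4 satisfied
(2,3)X 3/3 satisfied
(2,4)X 2/2 satisfied
(3,1)X 3/3 satisfied
(3,2)X 2/3 satisfied
(4,1)X 2/3 satisfied
(4,2)O 0/4 not
(4,3)X 2/3 satisfied
(4,4)X 2/2 satisfied
(5,1)X 3/3 satisfied
(5,2)X 3/4 satisfied
(5,3)X 3/3 satisfied
(5,4)X 4/4 satisfied
(5,5)X 1/1 satisfied
(6,1)X 3/3 satisfied
(6,2)X 3/3 satisfied
(6,4)X 1/1 satisfied
(7,1)X 2/2 satisfied
(7,2)X 2/3 satisfied
(7,3)O 0/1 not
(7,5)X 0/0 satisfied

(4,2), (7,3)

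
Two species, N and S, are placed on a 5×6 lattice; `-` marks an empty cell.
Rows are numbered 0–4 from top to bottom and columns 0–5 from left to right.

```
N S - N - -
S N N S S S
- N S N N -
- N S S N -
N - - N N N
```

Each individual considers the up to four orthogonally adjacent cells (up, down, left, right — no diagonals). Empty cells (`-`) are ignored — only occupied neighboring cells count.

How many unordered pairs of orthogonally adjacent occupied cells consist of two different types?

Scan each occupied cell's neighbors to the right and below so each pair is counted once.
From row 0: 4 unlike of 4 pairs (running 4/4).
From row 1: 5 unlike of 9 pairs (running 9/13).
From row 2: 3 unlike of 7 pairs (running 12/20).
From row 3: 3 unlike of 5 pairs (running 15/25).
From row 4: 0 unlike of 2 pairs (running 15/27).
Total adjacent occupied pairs: 27; unlike-type pairs: 15.

15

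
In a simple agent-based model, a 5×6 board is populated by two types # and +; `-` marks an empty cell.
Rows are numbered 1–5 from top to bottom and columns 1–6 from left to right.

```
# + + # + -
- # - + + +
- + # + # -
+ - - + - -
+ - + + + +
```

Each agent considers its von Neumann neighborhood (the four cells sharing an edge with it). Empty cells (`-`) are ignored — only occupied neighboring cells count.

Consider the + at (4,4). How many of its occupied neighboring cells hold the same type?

Occupied neighbors of (4,4): (3,4)=+, (5,4)=+.
Same type (+): 2 of 2.

2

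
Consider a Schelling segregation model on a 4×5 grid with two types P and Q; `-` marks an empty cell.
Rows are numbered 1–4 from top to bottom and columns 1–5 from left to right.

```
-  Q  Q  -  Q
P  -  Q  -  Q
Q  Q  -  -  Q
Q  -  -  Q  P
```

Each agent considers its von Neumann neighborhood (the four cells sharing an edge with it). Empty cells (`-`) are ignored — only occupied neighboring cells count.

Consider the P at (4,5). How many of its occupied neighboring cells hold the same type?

0

Occupied neighbors of (4,5): (3,5)=Q, (4,4)=Q.
Same type (P): 0 of 2.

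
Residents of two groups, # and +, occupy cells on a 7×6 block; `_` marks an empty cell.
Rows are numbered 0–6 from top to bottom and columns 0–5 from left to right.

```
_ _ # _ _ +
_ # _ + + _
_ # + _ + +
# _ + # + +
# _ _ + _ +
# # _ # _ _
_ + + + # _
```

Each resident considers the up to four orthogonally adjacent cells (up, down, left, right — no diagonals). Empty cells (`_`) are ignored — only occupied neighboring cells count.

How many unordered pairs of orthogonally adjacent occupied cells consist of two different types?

8

Scan each occupied cell's neighbors to the right and below so each pair is counted once.
From row 1: 0 unlike of 3 pairs (running 0/3).
From row 2: 1 unlike of 5 pairs (running 1/8).
From row 3: 3 unlike of 6 pairs (running 4/14).
From row 4: 1 unlike of 2 pairs (running 5/16).
From row 5: 2 unlike of 3 pairs (running 7/19).
From row 6: 1 unlike of 3 pairs (running 8/22).
Total adjacent occupied pairs: 22; unlike-type pairs: 8.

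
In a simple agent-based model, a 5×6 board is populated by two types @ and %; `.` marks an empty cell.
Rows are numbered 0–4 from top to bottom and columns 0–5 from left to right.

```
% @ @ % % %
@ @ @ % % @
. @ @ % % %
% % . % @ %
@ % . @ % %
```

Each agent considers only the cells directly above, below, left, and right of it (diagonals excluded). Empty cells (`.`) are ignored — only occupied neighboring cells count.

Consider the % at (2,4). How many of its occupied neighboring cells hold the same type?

Occupied neighbors of (2,4): (1,4)=%, (3,4)=@, (2,3)=%, (2,5)=%.
Same type (%): 3 of 4.

3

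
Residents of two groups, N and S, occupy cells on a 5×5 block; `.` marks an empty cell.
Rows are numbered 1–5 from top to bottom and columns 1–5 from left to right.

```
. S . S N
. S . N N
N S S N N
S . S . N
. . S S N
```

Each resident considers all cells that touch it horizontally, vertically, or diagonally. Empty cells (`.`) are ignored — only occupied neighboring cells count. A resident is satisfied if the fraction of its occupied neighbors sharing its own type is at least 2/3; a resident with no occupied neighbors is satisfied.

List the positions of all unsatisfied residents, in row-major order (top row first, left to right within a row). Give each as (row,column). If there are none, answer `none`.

(1,4), (3,1), (3,3), (4,1), (5,4), (5,5)

Row 1: (1,2)S 1/1 satisfied · (1,4)S 0/3 not · (1,5)N 2/3 satisfied
Row 2: (2,2)S 3/4 satisfied · (2,4)N 4/6 satisfied · (2,5)N 4/5 satisfied
Row 3: (3,1)N 0/3 not · (3,2)S 4/5 satisfied · (3,3)S 3/5 not · (3,4)N 4/6 satisfied · (3,5)N 4/4 satisfied
Row 4: (4,1)S 1/2 not · (4,3)S 4/5 satisfied · (4,5)N 3/4 satisfied
Row 5: (5,3)S 2/2 satisfied · (5,4)S 2/4 not · (5,5)N 1/2 not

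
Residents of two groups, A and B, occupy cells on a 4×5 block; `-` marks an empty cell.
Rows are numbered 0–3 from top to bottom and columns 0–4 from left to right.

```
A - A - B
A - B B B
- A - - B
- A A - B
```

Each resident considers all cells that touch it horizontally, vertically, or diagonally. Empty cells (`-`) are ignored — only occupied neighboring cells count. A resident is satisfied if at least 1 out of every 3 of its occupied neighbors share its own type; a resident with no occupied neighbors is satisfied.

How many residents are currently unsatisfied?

(0,0)A 1/1 ok
(0,2)A 0/2 unhappy
(0,4)B 2/2 ok
(1,0)A 2/2 ok
(1,2)B 1/3 ok
(1,3)B 4/5 ok
(1,4)B 3/3 ok
(2,1)A 3/4 ok
(2,4)B 3/3 ok
(3,1)A 2/2 ok
(3,2)A 2/2 ok
(3,4)B 1/1 ok
Unsatisfied: (0,2) — 1 in total.

1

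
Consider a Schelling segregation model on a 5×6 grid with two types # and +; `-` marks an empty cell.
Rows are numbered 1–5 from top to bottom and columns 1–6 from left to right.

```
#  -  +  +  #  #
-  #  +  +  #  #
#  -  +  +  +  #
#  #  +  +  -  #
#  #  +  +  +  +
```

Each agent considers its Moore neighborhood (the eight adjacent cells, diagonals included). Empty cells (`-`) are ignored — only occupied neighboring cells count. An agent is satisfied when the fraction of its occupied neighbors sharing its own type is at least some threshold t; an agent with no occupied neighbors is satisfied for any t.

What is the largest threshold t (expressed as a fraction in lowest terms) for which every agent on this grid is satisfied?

1/4

(1,1)# 1/1
(1,3)+ 3/4
(1,4)+ 3/5
(1,5)# 3/5
(1,6)# 3/3
(2,2)# 2/5
(2,3)+ 5/6
(2,4)+ 6/8
(2,5)# 4/8
(2,6)# 4/5
(3,1)# 3/3
(3,3)+ 5/7
(3,4)+ 6/7
(3,5)+ 3/7
(3,6)# 3/4
(4,1)# 4/4
(4,2)# 4/7
(4,3)+ 5/7
(4,4)+ 7/7
(4,6)# 1/4
(5,1)# 3/3
(5,2)# 3/5
(5,3)+ 3/5
(5,4)+ 4/4
(5,5)+ 3/4
(5,6)+ 1/2
The smallest same-type fraction is 1/4 at (4,6), which reduces to 1/4. Any threshold above that leaves this agent unsatisfied.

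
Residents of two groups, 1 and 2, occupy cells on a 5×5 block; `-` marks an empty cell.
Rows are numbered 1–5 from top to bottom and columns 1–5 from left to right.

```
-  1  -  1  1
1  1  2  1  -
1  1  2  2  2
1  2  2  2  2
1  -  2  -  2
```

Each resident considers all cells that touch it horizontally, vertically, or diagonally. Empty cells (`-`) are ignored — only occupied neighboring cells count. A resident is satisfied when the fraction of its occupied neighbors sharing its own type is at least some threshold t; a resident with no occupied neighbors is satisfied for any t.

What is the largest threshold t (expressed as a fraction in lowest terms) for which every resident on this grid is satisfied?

2/7

(1,2)1 2/3
(1,4)1 2/3
(1,5)1 2/2
(2,1)1 4/4
(2,2)1 4/6
(2,3)2 2/7
(2,4)1 2/6
(3,1)1 4/5
(3,2)1 4/8
(3,3)2 5/8
(3,4)2 6/7
(3,5)2 3/4
(4,1)1 3/4
(4,2)2 3/7
(4,3)2 5/6
(4,4)2 7/7
(4,5)2 4/4
(5,1)1 1/2
(5,3)2 3/3
(5,5)2 2/2
The smallest same-type fraction is 2/7 at (2,3), which reduces to 2/7. Any threshold above that leaves this resident unsatisfied.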